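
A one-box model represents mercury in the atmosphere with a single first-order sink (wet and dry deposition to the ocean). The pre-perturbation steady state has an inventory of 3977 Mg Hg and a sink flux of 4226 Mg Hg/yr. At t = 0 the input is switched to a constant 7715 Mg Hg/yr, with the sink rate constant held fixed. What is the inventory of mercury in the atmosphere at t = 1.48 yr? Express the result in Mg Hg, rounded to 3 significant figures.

6580 Mg Hg

The sink rate constant is k = F₀/M₀ = 4226/3977 = 1.063 yr⁻¹.
Solving dM/dt = F₁ − kM with M(0) = M₀ gives M(t) = F₁/k + (M₀ − F₁/k)·e^(−kt).
F₁/k = 7715/1.063 = 7260.4 Mg Hg; kt = 1.063 × 1.48 = 1.573, e^(−kt) = 0.2075.
M(1.48) = 7260.4 + (3977 − 7260.4) × 0.2075 = 7260.4 − 681.3 = 6579.1 Mg Hg.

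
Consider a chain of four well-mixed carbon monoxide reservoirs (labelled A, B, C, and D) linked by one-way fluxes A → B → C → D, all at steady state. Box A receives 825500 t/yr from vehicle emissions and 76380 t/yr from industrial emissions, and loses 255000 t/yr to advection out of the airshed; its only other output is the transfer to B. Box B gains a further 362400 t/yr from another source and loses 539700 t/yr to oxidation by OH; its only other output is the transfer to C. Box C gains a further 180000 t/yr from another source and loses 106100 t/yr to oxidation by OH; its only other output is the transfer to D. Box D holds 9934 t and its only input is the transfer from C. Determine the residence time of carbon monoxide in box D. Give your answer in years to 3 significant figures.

Box A: F(A→B) = (825500 + 76380) − 255000 = 646880 t/yr.
Box B: F(B→C) = (646880 + 362400) − 539700 = 469580 t/yr.
Box C: F(C→D) = (469580 + 180000) − 106100 = 543480 t/yr.
Box D throughput = its input = 543480 t/yr; τ = 9934 / 543480 = 0.01828 yr.

0.0183 yr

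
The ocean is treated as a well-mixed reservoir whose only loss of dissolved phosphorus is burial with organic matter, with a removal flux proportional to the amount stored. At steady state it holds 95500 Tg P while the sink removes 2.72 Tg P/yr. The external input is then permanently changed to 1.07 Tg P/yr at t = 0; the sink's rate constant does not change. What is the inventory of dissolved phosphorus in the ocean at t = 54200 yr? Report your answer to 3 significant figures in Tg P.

49900 Tg P

τ = M₀/F₀ = 95500/2.72 = 35110 yr; rate constant k = 1/τ.
New steady state M_∞ = F₁/k = F₁·τ = 1.07 × 35110 = 37568 Tg P.
M(t) = M_∞ + (M₀ − M_∞)·e^(−t/τ); t/τ = 54200/35110 = 1.544, so e^(−t/τ) = 0.2136.
M(t) = 37568 + 57930 × 0.2136 = 49942 Tg P.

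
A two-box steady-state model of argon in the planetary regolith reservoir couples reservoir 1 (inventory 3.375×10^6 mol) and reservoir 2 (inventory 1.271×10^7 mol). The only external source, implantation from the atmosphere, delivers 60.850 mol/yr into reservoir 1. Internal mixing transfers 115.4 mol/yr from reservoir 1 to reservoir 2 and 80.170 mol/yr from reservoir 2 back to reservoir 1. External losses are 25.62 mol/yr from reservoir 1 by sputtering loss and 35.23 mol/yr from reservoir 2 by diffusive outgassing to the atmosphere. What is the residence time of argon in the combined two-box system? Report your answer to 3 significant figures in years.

Treat the two boxes together as one reservoir: the mixing fluxes between them are internal recycling, so τ = ΣM / Σ(external losses).
M_total = 3.375×10^6 + 1.271×10^7 = 1.6085×10^7 mol.
ΣF_external_out = 25.62 + 35.23 = 60.850 mol/yr.
τ = M_total / ΣF_ext = 1.6085×10^7 / 60.850 = 264300 yr.

264000 yr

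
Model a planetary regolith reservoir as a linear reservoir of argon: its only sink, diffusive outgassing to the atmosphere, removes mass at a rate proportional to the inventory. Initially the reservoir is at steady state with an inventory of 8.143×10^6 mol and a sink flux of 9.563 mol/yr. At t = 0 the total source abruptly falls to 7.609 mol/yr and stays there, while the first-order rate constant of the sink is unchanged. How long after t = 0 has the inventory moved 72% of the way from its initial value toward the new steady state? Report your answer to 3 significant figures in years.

1.08×10^6 yr

τ = M₀/F₀ = 8.143×10^6/9.563 = 851500 yr.
The remaining gap fraction is e^(−t/τ); 72% covered ⇒ e^(−t/τ) = 0.280.
t = −τ ln(0.280) = 851500 × 1.273 = 1.084×10^6 yr.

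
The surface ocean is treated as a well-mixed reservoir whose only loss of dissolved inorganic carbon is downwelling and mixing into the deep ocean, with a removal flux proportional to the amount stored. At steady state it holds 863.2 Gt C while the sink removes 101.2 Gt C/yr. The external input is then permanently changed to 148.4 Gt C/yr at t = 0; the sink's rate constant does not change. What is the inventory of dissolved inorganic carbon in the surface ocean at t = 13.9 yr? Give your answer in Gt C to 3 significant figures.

1190 Gt C

The sink rate constant is k = F₀/M₀ = 101.2/863.2 = 0.1172 yr⁻¹.
Solving dM/dt = F₁ − kM with M(0) = M₀ gives M(t) = F₁/k + (M₀ − F₁/k)·e^(−kt).
F₁/k = 148.4/0.1172 = 1265.8 Gt C; kt = 0.1172 × 13.9 = 1.630, e^(−kt) = 0.1960.
M(13.9) = 1265.8 + (863.2 − 1265.8) × 0.1960 = 1265.8 − 78.91 = 1186.9 Gt C.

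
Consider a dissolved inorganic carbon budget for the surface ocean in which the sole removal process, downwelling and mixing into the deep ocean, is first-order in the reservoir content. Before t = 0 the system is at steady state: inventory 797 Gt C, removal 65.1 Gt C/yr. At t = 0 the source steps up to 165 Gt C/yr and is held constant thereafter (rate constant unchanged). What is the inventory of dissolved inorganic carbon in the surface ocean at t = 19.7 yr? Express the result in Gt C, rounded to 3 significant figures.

The sink rate constant is k = F₀/M₀ = 65.1/797 = 0.08168 yr⁻¹.
Solving dM/dt = F₁ − kM with M(0) = M₀ gives M(t) = F₁/k + (M₀ − F₁/k)·e^(−kt).
F₁/k = 165/0.08168 = 2020.0 Gt C; kt = 0.08168 × 19.7 = 1.609, e^(−kt) = 0.2001.
M(19.7) = 2020.0 + (797 − 2020.0) × 0.2001 = 2020.0 − 244.7 = 1775.4 Gt C.

1780 Gt C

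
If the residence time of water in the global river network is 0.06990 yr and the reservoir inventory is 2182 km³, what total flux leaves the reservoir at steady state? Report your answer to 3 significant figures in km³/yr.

F = M / τ = 2182 / 0.06990 = 31220 km³/yr.

31200 km³/yr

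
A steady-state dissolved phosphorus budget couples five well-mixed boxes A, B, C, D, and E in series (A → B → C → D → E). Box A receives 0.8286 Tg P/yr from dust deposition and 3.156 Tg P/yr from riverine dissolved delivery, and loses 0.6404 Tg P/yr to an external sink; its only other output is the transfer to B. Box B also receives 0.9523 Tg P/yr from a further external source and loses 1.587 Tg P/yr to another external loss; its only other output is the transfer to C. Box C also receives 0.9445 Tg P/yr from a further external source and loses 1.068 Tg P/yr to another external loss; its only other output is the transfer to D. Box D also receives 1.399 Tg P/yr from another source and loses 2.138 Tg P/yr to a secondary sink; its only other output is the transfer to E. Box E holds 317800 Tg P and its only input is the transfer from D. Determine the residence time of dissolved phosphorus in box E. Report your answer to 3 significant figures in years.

172000 yr

Box A: F(A→B) = (0.8286 + 3.156) − 0.6404 = 3.3442 Tg P/yr.
Box B: F(B→C) = (3.3442 + 0.9523) − 1.587 = 2.7095 Tg P/yr.
Box C: F(C→D) = (2.7095 + 0.9445) − 1.068 = 2.5860 Tg P/yr.
Box D: F(D→E) = (2.5860 + 1.399) − 2.138 = 1.8470 Tg P/yr.
Box E throughput = its input = 1.8470 Tg P/yr; τ = 317800 / 1.8470 = 172100 yr.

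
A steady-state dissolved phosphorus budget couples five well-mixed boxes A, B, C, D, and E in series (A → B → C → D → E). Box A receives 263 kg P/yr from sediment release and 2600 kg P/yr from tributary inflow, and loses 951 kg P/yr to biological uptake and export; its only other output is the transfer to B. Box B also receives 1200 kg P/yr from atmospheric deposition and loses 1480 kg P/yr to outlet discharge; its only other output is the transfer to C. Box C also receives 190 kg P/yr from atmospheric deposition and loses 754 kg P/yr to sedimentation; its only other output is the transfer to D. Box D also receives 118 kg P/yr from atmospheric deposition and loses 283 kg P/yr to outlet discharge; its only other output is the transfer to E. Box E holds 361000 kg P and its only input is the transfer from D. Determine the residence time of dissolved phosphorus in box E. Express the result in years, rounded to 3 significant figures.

400 yr

Box A: F(A→B) = (263 + 2600) − 951 = 1912.0 kg P/yr.
Box B: F(B→C) = (1912.0 + 1200) − 1480 = 1632.0 kg P/yr.
Box C: F(C→D) = (1632.0 + 190) − 754 = 1068.0 kg P/yr.
Box D: F(D→E) = (1068.0 + 118) − 283 = 903.00 kg P/yr.
Box E throughput = its input = 903.00 kg P/yr; τ = 361000 / 903.00 = 399.8 yr.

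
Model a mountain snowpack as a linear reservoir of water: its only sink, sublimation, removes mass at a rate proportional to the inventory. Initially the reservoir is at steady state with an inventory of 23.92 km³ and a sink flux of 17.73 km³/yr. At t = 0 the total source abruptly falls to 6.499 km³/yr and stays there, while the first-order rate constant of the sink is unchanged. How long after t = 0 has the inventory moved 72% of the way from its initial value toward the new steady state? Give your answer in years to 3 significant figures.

1.72 yr

τ = M₀/F₀ = 23.92/17.73 = 1.349 yr.
The remaining gap fraction is e^(−t/τ); 72% covered ⇒ e^(−t/τ) = 0.280.
t = −τ ln(0.280) = 1.349 × 1.273 = 1.717 yr.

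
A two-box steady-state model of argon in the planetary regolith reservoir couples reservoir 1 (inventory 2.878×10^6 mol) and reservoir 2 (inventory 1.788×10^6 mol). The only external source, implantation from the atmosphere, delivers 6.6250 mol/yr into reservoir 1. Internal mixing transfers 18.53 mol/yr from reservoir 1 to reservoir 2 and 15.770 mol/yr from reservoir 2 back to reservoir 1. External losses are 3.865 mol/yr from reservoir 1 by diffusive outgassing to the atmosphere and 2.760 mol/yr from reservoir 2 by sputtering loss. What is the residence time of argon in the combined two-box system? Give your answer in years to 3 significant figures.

Residence time in the combined system uses the total inventory and the total *external* removal — internal exchanges between the two boxes cancel.
M_total = 2.878×10^6 + 1.788×10^6 = 4.6660×10^6 mol.
ΣF_external_out = 3.865 + 2.760 = 6.6250 mol/yr.
τ = M_total / ΣF_ext = 4.6660×10^6 / 6.6250 = 704300 yr.

704000 yr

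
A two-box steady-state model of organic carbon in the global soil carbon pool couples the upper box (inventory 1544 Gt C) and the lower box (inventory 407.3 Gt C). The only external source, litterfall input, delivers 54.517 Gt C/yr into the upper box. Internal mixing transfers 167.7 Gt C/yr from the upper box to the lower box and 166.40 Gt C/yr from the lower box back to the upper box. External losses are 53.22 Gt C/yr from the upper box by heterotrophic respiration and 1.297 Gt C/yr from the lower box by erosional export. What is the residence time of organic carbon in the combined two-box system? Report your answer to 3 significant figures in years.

Treat the two boxes together as one reservoir: the mixing fluxes between them are internal recycling, so τ = ΣM / Σ(external losses).
M_total = 1544 + 407.3 = 1951.3 Gt C.
ΣF_external_out = 53.22 + 1.297 = 54.517 Gt C/yr.
τ = M_total / ΣF_ext = 1951.3 / 54.517 = 35.79 yr.

35.8 yr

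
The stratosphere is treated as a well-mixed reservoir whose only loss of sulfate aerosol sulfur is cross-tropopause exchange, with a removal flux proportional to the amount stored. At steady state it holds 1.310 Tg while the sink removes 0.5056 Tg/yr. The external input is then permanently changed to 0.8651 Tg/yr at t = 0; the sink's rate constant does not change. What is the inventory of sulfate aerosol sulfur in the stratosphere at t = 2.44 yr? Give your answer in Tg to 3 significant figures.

1.88 Tg

τ = M₀/F₀ = 1.310/0.5056 = 2.591 yr; rate constant k = 1/τ.
New steady state M_∞ = F₁/k = F₁·τ = 0.8651 × 2.591 = 2.2415 Tg.
M(t) = M_∞ + (M₀ − M_∞)·e^(−t/τ); t/τ = 2.44/2.591 = 0.9417, so e^(−t/τ) = 0.3900.
M(t) = 2.2415 − 0.9315 × 0.3900 = 1.8782 Tg.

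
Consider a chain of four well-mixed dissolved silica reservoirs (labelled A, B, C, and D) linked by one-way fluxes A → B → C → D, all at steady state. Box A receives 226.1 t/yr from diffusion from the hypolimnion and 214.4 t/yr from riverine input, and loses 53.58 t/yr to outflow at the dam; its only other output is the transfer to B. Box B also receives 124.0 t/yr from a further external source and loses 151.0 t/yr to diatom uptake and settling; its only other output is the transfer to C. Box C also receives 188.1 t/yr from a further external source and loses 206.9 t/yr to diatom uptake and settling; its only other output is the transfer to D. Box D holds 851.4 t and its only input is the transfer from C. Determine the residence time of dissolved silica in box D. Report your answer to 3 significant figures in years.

2.50 yr

Box A: F(A→B) = (226.1 + 214.4) − 53.58 = 386.92 t/yr.
Box B: F(B→C) = (386.92 + 124.0) − 151.0 = 359.92 t/yr.
Box C: F(C→D) = (359.92 + 188.1) − 206.9 = 341.12 t/yr.
Box D throughput = its input = 341.12 t/yr; τ = 851.4 / 341.12 = 2.496 yr.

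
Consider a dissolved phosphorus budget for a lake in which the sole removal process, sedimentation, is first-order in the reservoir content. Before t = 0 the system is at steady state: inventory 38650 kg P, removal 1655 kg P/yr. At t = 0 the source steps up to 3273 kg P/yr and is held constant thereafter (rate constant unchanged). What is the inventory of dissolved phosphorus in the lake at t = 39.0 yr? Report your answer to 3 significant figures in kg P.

69300 kg P

Residence time τ = M₀/F₀ = 23.35 yr. The eventual steady state is M_∞ = M₀·(F₁/F₀) = 38650 × 3273/1655 = 76436 kg P.
The anomaly ΔM(t) = M(t) − M_∞ decays as ΔM₀·e^(−t/τ) with ΔM₀ = 38650 − 76436 = −37790 kg P.
At t = 39.0 yr, e^(−t/τ) = e^(−1.670) = 0.1882, so ΔM = −7113 kg P and M = 76436 − 7113 = 69323 kg P.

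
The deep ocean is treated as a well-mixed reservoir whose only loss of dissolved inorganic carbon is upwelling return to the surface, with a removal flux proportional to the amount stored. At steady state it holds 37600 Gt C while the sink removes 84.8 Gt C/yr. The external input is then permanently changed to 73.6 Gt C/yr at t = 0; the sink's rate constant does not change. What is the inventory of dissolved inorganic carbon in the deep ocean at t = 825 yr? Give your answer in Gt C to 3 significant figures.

The sink rate constant is k = F₀/M₀ = 84.8/37600 = 0.002255 yr⁻¹.
Solving dM/dt = F₁ − kM with M(0) = M₀ gives M(t) = F₁/k + (M₀ − F₁/k)·e^(−kt).
F₁/k = 73.6/0.002255 = 32634 Gt C; kt = 0.002255 × 825 = 1.861, e^(−kt) = 0.1556.
M(825) = 32634 + (37600 − 32634) × 0.1556 = 32634 + 772.6 = 33407 Gt C.

33400 Gt C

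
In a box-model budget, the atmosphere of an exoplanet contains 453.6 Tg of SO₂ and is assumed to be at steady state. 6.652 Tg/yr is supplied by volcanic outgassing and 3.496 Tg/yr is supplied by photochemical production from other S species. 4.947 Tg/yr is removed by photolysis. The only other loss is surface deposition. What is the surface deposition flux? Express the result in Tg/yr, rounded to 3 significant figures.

5.20 Tg/yr

At steady state ΣF_in = ΣF_out.
ΣF_in = 6.652 + 3.496 = 10.148 Tg/yr.
Surface deposition flux = ΣF_in − (4.947) = 10.148 − 4.947 = 5.201 Tg/yr.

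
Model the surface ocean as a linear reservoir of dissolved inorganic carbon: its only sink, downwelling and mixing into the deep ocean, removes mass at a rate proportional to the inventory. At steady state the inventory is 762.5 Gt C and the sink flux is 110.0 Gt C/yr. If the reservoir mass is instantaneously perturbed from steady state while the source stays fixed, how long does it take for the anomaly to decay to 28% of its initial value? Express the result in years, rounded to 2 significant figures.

8.8 yr

For a linear reservoir the anomaly decays as exp(−t/τ) with τ = M/F = 762.5/110.0 = 6.932 yr.
exp(−t/τ) = 0.28 ⇒ t = −τ ln(0.28) = 6.932 × 1.273 = 8.824 yr.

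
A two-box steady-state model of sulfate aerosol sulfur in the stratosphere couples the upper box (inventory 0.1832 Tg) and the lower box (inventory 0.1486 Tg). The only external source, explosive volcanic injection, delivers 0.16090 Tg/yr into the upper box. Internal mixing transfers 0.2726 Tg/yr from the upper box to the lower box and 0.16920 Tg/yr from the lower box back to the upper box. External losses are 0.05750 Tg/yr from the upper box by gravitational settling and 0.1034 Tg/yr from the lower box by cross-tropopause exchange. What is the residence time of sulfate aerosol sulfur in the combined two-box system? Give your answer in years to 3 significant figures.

2.06 yr

For the system as a whole, the A↔B exchange is internal and contributes nothing to the throughput; only the external sinks remove mass.
M_total = 0.1832 + 0.1486 = 0.33180 Tg.
ΣF_external_out = 0.05750 + 0.1034 = 0.16090 Tg/yr.
τ = M_total / ΣF_ext = 0.33180 / 0.16090 = 2.062 yr.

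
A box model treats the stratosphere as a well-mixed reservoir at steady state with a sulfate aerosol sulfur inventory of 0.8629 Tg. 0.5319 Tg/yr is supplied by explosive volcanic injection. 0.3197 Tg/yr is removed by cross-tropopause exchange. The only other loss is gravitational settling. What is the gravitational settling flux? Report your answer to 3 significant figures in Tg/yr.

At steady state ΣF_in = ΣF_out.
ΣF_in = 0.53190 Tg/yr.
Gravitational settling flux = ΣF_in − (0.3197) = 0.53190 − 0.3197 = 0.2122 Tg/yr.

0.212 Tg/yr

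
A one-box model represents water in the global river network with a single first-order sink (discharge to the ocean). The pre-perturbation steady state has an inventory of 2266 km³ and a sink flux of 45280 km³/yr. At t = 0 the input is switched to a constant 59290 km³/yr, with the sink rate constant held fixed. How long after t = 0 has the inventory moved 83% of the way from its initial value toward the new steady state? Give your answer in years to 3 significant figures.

0.0887 yr

τ = M₀/F₀ = 2266/45280 = 0.05004 yr.
The remaining gap fraction is e^(−t/τ); 83% covered ⇒ e^(−t/τ) = 0.170.
t = −τ ln(0.170) = 0.05004 × 1.772 = 0.08868 yr.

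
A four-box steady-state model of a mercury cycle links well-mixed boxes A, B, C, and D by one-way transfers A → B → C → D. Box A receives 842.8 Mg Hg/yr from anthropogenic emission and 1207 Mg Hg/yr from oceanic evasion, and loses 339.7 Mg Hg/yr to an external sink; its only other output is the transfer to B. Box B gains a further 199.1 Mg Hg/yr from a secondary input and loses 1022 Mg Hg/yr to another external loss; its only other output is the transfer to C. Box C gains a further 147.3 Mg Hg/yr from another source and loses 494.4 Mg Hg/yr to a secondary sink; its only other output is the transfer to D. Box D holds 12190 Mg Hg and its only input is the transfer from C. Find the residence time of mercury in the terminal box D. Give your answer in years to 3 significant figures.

22.6 yr

Box A: F(A→B) = (842.8 + 1207) − 339.7 = 1710.1 Mg Hg/yr.
Box B: F(B→C) = (1710.1 + 199.1) − 1022 = 887.20 Mg Hg/yr.
Box C: F(C→D) = (887.20 + 147.3) − 494.4 = 540.10 Mg Hg/yr.
Box D throughput = its input = 540.10 Mg Hg/yr; τ = 12190 / 540.10 = 22.57 yr.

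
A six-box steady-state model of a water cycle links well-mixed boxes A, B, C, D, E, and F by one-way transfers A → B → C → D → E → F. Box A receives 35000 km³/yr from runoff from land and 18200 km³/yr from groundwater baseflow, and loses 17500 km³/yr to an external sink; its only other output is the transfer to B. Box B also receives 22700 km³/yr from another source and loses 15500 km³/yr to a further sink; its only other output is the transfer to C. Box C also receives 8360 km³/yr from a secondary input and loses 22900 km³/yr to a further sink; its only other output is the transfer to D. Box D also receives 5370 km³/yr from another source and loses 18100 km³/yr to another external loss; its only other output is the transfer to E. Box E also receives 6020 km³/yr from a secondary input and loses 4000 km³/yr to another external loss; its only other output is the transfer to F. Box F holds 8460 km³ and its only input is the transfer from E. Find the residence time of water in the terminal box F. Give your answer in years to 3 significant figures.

Box A: F(A→B) = (35000 + 18200) − 17500 = 35700 km³/yr.
Box B: F(B→C) = (35700 + 22700) − 15500 = 42900 km³/yr.
Box C: F(C→D) = (42900 + 8360) − 22900 = 28360 km³/yr.
Box D: F(D→E) = (28360 + 5370) − 18100 = 15630 km³/yr.
Box E: F(E→F) = (15630 + 6020) − 4000 = 17650 km³/yr.
Box F throughput = its input = 17650 km³/yr; τ = 8460 / 17650 = 0.4793 yr.

0.479 yr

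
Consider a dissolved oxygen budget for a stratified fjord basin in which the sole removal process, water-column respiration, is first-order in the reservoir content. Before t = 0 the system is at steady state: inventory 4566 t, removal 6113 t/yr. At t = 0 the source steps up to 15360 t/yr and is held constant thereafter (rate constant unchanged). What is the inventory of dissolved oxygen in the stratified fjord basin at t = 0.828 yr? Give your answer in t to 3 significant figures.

9190 t

Residence time τ = M₀/F₀ = 0.7469 yr. The eventual steady state is M_∞ = M₀·(F₁/F₀) = 4566 × 15360/6113 = 11473 t.
The anomaly ΔM(t) = M(t) − M_∞ decays as ΔM₀·e^(−t/τ) with ΔM₀ = 4566 − 11473 = −6907 t.
At t = 0.828 yr, e^(−t/τ) = e^(−1.109) = 0.3300, so ΔM = −2280 t and M = 11473 − 2280 = 9193.3 t.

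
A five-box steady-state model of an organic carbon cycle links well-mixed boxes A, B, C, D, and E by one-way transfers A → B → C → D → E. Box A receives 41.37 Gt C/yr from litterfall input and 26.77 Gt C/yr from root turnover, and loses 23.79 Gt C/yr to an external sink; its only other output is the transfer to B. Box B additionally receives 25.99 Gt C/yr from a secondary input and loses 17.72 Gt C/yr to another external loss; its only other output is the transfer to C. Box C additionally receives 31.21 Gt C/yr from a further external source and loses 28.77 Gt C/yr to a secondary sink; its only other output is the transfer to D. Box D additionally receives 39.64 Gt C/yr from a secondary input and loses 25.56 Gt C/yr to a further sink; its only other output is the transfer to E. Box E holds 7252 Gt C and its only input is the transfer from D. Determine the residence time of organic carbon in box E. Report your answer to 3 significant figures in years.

105 yr

Box A: F(A→B) = (41.37 + 26.77) − 23.79 = 44.350 Gt C/yr.
Box B: F(B→C) = (44.350 + 25.99) − 17.72 = 52.620 Gt C/yr.
Box C: F(C→D) = (52.620 + 31.21) − 28.77 = 55.060 Gt C/yr.
Box D: F(D→E) = (55.060 + 39.64) − 25.56 = 69.140 Gt C/yr.
Box E throughput = its input = 69.140 Gt C/yr; τ = 7252 / 69.140 = 104.9 yr.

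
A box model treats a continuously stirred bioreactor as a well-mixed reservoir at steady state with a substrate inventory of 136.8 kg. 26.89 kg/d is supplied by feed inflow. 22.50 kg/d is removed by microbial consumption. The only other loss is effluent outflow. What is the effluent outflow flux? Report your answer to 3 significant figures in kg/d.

4.39 kg/d

At steady state ΣF_in = ΣF_out.
ΣF_in = 26.890 kg/d.
Effluent outflow flux = ΣF_in − (22.50) = 26.890 − 22.50 = 4.390 kg/d.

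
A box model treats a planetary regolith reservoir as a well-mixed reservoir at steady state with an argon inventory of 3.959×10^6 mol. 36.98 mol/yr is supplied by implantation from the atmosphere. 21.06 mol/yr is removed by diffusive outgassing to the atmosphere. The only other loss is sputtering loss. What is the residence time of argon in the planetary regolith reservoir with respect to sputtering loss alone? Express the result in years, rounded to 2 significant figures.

At steady state ΣF_in = ΣF_out.
ΣF_in = 36.980 mol/yr.
Sputtering loss flux = ΣF_in − (21.06) = 36.980 − 21.06 = 15.92 mol/yr.
τ = M / F = 3.959×10^6 / 15.92 = 248700 yr.

250000 yr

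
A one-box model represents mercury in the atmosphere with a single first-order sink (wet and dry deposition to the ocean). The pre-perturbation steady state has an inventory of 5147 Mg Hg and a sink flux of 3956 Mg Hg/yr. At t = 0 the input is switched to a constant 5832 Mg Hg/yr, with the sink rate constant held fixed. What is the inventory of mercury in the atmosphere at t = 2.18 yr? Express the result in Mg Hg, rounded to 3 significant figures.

τ = M₀/F₀ = 5147/3956 = 1.301 yr; rate constant k = 1/τ.
New steady state M_∞ = F₁/k = F₁·τ = 5832 × 1.301 = 7587.8 Mg Hg.
M(t) = M_∞ + (M₀ − M_∞)·e^(−t/τ); t/τ = 2.18/1.301 = 1.676, so e^(−t/τ) = 0.1872.
M(t) = 7587.8 − 2441 × 0.1872 = 7130.9 Mg Hg.

7130 Mg Hg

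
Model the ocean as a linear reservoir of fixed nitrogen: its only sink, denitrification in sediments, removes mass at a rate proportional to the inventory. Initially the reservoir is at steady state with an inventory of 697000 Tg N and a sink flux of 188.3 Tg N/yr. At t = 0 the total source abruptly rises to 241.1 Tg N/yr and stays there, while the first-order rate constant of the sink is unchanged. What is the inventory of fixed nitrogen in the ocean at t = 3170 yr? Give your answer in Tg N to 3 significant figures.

Residence time τ = M₀/F₀ = 3702 yr. The eventual steady state is M_∞ = M₀·(F₁/F₀) = 697000 × 241.1/188.3 = 892440 Tg N.
The anomaly ΔM(t) = M(t) − M_∞ decays as ΔM₀·e^(−t/τ) with ΔM₀ = 697000 − 892440 = −195400 Tg N.
At t = 3170 yr, e^(−t/τ) = e^(−0.8564) = 0.4247, so ΔM = −83000 Tg N and M = 892440 − 83000 = 809440 Tg N.

809000 Tg N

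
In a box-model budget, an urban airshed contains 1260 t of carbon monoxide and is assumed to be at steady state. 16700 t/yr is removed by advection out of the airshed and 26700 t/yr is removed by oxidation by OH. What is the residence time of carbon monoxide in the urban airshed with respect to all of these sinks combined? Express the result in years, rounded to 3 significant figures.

0.0290 yr

Total removal flux = 16700 + 26700 = 43400 t/yr.
τ = M / ΣF_out = 1260 / 43400 = 0.02903 yr.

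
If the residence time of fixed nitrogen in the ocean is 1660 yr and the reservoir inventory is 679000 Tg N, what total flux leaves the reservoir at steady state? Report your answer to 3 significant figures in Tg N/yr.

F = M / τ = 679000 / 1660 = 409.0 Tg N/yr.

409 Tg N/yr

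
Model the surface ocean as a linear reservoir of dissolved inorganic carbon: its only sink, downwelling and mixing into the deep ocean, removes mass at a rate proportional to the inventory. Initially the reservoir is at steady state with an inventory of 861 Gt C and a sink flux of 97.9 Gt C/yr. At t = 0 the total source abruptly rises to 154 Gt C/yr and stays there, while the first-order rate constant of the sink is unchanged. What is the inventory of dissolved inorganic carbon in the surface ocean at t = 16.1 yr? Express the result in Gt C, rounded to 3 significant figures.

τ = M₀/F₀ = 861/97.9 = 8.795 yr; rate constant k = 1/τ.
New steady state M_∞ = F₁/k = F₁·τ = 154 × 8.795 = 1354.4 Gt C.
M(t) = M_∞ + (M₀ − M_∞)·e^(−t/τ); t/τ = 16.1/8.795 = 1.831, so e^(−t/τ) = 0.1603.
M(t) = 1354.4 − 493.4 × 0.1603 = 1275.3 Gt C.

1280 Gt C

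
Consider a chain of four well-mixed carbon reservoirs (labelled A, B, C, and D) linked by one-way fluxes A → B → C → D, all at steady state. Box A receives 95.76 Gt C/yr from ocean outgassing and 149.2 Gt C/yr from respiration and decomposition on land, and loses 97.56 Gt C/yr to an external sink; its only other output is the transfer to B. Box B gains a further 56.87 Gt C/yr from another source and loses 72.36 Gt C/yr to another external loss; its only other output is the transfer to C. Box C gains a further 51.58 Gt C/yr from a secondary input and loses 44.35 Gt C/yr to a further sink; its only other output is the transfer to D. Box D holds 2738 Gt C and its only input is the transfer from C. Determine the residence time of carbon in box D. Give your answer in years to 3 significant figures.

Box A: F(A→B) = (95.76 + 149.2) − 97.56 = 147.40 Gt C/yr.
Box B: F(B→C) = (147.40 + 56.87) − 72.36 = 131.91 Gt C/yr.
Box C: F(C→D) = (131.91 + 51.58) − 44.35 = 139.14 Gt C/yr.
Box D throughput = its input = 139.14 Gt C/yr; τ = 2738 / 139.14 = 19.68 yr.

19.7 yr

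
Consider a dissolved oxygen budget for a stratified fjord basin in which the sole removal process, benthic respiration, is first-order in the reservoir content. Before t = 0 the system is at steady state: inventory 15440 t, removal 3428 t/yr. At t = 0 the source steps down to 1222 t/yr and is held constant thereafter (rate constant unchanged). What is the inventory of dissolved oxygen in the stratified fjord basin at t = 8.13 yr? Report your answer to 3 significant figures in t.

τ = M₀/F₀ = 15440/3428 = 4.504 yr; rate constant k = 1/τ.
New steady state M_∞ = F₁/k = F₁·τ = 1222 × 4.504 = 5504.0 t.
M(t) = M_∞ + (M₀ − M_∞)·e^(−t/τ); t/τ = 8.13/4.504 = 1.805, so e^(−t/τ) = 0.1645.
M(t) = 5504.0 + 9936 × 0.1645 = 7138.2 t.

7140 t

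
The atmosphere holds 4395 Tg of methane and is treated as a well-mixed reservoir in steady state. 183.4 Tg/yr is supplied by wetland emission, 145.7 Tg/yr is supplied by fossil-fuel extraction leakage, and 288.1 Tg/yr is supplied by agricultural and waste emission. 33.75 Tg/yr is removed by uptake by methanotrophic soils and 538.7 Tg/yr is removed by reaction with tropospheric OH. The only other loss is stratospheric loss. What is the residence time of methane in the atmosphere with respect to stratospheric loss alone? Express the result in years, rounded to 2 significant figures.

98 yr

At steady state ΣF_in = ΣF_out.
ΣF_in = 183.4 + 145.7 + 288.1 = 617.20 Tg/yr.
Stratospheric loss flux = ΣF_in − (33.75 + 538.7) = 617.20 − 572.5 = 44.75 Tg/yr.
τ = M / F = 4395 / 44.75 = 98.21 yr.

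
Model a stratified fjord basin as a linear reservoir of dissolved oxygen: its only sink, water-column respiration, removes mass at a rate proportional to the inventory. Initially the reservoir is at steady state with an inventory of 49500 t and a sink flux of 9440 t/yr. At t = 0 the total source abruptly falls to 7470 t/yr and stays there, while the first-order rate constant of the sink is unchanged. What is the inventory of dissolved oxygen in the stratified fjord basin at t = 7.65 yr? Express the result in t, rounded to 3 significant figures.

τ = M₀/F₀ = 49500/9440 = 5.244 yr; rate constant k = 1/τ.
New steady state M_∞ = F₁/k = F₁·τ = 7470 × 5.244 = 39170 t.
M(t) = M_∞ + (M₀ − M_∞)·e^(−t/τ); t/τ = 7.65/5.244 = 1.459, so e^(−t/τ) = 0.2325.
M(t) = 39170 + 10330 × 0.2325 = 41572 t.

41600 t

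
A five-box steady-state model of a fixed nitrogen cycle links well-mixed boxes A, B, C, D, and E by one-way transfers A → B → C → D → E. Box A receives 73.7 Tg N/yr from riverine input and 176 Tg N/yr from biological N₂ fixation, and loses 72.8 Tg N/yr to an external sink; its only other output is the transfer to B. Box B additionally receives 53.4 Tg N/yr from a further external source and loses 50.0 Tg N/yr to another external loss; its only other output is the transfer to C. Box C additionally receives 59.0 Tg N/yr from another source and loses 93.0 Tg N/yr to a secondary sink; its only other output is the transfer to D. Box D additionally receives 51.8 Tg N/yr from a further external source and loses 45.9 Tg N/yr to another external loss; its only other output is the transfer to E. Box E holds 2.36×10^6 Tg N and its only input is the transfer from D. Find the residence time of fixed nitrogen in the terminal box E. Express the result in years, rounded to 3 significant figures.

15500 yr

Box A: F(A→B) = (73.7 + 176) − 72.8 = 176.90 Tg N/yr.
Box B: F(B→C) = (176.90 + 53.4) − 50.0 = 180.30 Tg N/yr.
Box C: F(C→D) = (180.30 + 59.0) − 93.0 = 146.30 Tg N/yr.
Box D: F(D→E) = (146.30 + 51.8) − 45.9 = 152.20 Tg N/yr.
Box E throughput = its input = 152.20 Tg N/yr; τ = 2.36×10^6 / 152.20 = 15510 yr.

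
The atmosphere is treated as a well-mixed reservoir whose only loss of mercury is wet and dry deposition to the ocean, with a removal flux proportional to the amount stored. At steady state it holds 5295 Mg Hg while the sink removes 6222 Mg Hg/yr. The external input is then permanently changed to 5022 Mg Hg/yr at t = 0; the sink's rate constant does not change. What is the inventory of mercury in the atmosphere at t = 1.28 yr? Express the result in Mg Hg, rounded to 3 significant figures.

Residence time τ = M₀/F₀ = 0.8510 yr. The eventual steady state is M_∞ = M₀·(F₁/F₀) = 5295 × 5022/6222 = 4273.8 Mg Hg.
The anomaly ΔM(t) = M(t) − M_∞ decays as ΔM₀·e^(−t/τ) with ΔM₀ = 5295 − 4273.8 = 1021 Mg Hg.
At t = 1.28 yr, e^(−t/τ) = e^(−1.504) = 0.2222, so ΔM = 226.9 Mg Hg and M = 4273.8 + 226.9 = 4500.7 Mg Hg.

4500 Mg Hg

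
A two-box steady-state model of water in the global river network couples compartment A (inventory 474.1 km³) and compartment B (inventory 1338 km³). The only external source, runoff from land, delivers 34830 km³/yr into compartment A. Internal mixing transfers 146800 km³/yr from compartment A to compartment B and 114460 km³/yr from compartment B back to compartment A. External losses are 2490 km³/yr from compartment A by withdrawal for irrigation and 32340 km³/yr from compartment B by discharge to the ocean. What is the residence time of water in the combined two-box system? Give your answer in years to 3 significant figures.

0.0520 yr

For the system as a whole, the A↔B exchange is internal and contributes nothing to the throughput; only the external sinks remove mass.
M_total = 474.1 + 1338 = 1812.1 km³.
ΣF_external_out = 2490 + 32340 = 34830 km³/yr.
τ = M_total / ΣF_ext = 1812.1 / 34830 = 0.05203 yr.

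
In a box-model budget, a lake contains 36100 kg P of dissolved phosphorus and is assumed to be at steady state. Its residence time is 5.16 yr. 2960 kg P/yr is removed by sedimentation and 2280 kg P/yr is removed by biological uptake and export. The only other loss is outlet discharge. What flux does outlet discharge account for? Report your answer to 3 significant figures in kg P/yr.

Total removal F = M/τ = 36100 / 5.16 = 6996 kg P/yr.
Outlet discharge = F − (2960 + 2280) = 6996 − 5240 = 1756 kg P/yr.

1760 kg P/yr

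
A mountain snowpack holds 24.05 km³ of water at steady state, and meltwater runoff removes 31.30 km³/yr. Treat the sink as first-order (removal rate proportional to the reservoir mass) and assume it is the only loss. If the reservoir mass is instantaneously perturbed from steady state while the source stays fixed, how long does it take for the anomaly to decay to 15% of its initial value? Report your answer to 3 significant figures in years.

1.46 yr

For a linear reservoir the anomaly decays as exp(−t/τ) with τ = M/F = 24.05/31.30 = 0.7684 yr.
exp(−t/τ) = 0.15 ⇒ t = −τ ln(0.15) = 0.7684 × 1.897 = 1.458 yr.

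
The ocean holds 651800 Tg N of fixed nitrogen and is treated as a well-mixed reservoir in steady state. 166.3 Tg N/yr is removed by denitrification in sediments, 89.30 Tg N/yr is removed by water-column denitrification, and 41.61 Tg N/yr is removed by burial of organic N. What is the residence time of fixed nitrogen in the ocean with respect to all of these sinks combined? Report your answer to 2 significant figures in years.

2200 yr

Total removal flux = 166.3 + 89.30 + 41.61 = 297.21 Tg N/yr.
τ = M / ΣF_out = 651800 / 297.21 = 2193 yr.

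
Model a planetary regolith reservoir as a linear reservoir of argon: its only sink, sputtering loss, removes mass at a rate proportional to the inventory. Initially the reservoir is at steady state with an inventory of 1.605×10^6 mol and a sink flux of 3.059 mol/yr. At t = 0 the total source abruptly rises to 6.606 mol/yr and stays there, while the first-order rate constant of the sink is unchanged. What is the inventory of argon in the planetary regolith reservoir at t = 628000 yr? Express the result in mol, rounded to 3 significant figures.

The sink rate constant is k = F₀/M₀ = 3.059/1.605×10^6 = 1.906×10^-6 yr⁻¹.
Solving dM/dt = F₁ − kM with M(0) = M₀ gives M(t) = F₁/k + (M₀ − F₁/k)·e^(−kt).
F₁/k = 6.606/1.906×10^-6 = 3.4660×10^6 mol; kt = 1.906×10^-6 × 628000 = 1.197, e^(−kt) = 0.3021.
M(628000) = 3.4660×10^6 + (1.605×10^6 − 3.4660×10^6) × 0.3021 = 3.4660×10^6 − 562300 = 2.9038×10^6 mol.

2.90×10^6 mol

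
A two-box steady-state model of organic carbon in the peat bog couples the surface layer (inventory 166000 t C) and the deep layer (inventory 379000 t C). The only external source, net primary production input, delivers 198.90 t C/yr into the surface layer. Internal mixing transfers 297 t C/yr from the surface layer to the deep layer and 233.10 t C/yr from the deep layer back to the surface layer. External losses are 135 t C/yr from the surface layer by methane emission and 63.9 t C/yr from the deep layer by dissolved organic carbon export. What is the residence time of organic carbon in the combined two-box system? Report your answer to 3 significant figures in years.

2740 yr

Residence time in the combined system uses the total inventory and the total *external* removal — internal exchanges between the two boxes cancel.
M_total = 166000 + 379000 = 545000 t C.
ΣF_external_out = 135 + 63.9 = 198.90 t C/yr.
τ = M_total / ΣF_ext = 545000 / 198.90 = 2740 yr.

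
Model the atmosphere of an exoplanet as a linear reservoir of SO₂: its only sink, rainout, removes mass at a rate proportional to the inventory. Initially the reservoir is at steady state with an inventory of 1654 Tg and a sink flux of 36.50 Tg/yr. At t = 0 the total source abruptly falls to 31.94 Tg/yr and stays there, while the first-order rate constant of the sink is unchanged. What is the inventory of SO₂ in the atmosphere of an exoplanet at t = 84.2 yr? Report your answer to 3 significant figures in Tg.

The sink rate constant is k = F₀/M₀ = 36.50/1654 = 0.02207 yr⁻¹.
Solving dM/dt = F₁ − kM with M(0) = M₀ gives M(t) = F₁/k + (M₀ − F₁/k)·e^(−kt).
F₁/k = 31.94/0.02207 = 1447.4 Tg; kt = 0.02207 × 84.2 = 1.858, e^(−kt) = 0.1560.
M(84.2) = 1447.4 + (1654 − 1447.4) × 0.1560 = 1447.4 + 32.23 = 1479.6 Tg.

1480 Tg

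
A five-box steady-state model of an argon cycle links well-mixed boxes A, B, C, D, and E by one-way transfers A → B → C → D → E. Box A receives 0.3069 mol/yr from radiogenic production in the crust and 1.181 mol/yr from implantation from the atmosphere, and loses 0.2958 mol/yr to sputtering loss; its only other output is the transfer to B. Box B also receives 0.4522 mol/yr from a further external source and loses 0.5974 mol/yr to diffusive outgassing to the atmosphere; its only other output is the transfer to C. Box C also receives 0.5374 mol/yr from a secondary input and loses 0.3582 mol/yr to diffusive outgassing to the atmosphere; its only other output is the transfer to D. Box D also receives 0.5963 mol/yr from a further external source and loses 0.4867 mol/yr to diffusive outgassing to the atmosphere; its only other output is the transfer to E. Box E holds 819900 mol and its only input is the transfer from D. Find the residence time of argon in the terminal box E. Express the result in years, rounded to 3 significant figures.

Box A: F(A→B) = (0.3069 + 1.181) − 0.2958 = 1.1921 mol/yr.
Box B: F(B→C) = (1.1921 + 0.4522) − 0.5974 = 1.0469 mol/yr.
Box C: F(C→D) = (1.0469 + 0.5374) − 0.3582 = 1.2261 mol/yr.
Box D: F(D→E) = (1.2261 + 0.5963) − 0.4867 = 1.3357 mol/yr.
Box E throughput = its input = 1.3357 mol/yr; τ = 819900 / 1.3357 = 613800 yr.

614000 yr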